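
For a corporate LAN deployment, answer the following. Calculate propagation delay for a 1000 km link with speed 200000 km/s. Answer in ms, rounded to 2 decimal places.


Given: distance = 1000 km, speed = 200000 km/s
Delay = distance / speed = 1000 / 200000 seconds
Delay in ms = 1000 * 1000 / 200000
Delay = 5.0000 ms
Rounded to 2 dp = 5.00 ms

5.00


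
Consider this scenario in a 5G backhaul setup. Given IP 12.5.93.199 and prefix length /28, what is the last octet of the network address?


Given: IP = 12.5.93.199, prefix = /28
Subnet mask = 255.255.255.240
Last octet of IP: 199
Last octet of mask: 240
Network last octet = 199 AND 240 = 192

192


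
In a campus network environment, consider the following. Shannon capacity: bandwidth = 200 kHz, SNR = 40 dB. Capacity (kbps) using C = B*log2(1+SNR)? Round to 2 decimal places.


Given: B = 200 kHz, SNR = 40 dB
SNR linear = 10^(40/10) = 10000
1 + SNR = 10001
log2(10001) = 13.2878566418
C = 200 * 1000 * 13.2878566418 = 2657571.3284 bps
C = 2657.571328 kbps -> 2657.57 kbps (2 dp)

2657.57


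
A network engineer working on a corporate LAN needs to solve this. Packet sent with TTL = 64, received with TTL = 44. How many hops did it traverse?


Given: initial TTL = 64, received TTL = 44
Hops = initial TTL - received TTL
Hops = 64 - 44 = 20

20


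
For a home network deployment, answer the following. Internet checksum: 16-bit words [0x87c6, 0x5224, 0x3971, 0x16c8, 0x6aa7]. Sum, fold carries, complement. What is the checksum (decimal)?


Given words: [0x87c6, 0x5224, 0x3971, 0x16c8, 0x6aa7]
Step 1: Sum all words
Raw sum = 34758 + 21028 + 14705 + 5832 + 27303 = 103626
Step 2: Fold carry: (38090 + 1) = 38091
One's complement = ~38091 & 0xFFFF = 27444

27444


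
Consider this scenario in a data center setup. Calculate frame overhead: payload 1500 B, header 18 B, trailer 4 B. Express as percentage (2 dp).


Given: payload = 1500 B, header = 18 B, trailer = 4 B
Overhead bytes = header + trailer = 18 + 4 = 22
Total frame = payload + overhead = 1500 + 22 = 1522
Overhead % = 22 / 1522 * 100 = 1.4455% -> 1.45% (2 dp)

1.45


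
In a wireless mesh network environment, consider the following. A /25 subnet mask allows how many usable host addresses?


Given: subnet mask /25
Host bits = 32 - 25 = 7
Total addresses = 2^7 = 128
Usable hosts = 128 - 2 (network + broadcast) = 126

126


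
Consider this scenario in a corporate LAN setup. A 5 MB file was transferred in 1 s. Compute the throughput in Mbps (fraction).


Given: file = 5 MB, time = 1 s
File in Mb = 5 * 8 = 40 Mb
Throughput = 40 / 1 Mbps
Throughput = 40 Mbps

40


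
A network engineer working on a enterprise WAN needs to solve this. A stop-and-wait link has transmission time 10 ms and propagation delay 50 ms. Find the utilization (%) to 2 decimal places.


Given: Ttrans = 10 ms, Tprop = 50 ms
RTT = 2 * Tprop = 2 * 50 = 100 ms
U = Ttrans / (Ttrans + RTT)
U = 10 / (10 + 100)
U = 10 / 110 = 0.090909
U% = 9.09%

9.09


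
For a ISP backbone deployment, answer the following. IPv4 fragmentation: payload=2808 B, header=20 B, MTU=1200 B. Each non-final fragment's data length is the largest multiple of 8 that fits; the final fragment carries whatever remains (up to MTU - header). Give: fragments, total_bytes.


Max data per non-final fragment = floor((MTU - header)/8)*8 = floor((1200 - 20)/8)*8 = floor(1180/8)*8 = 1176 B
Final fragment needs no 8-byte alignment: it can carry up to MTU - header = 1180 B
Non-final fragments needed = ceil((payload - 1180) / 1176) = ceil(1628/1176) = ceil(1.3844) = 2
Number of fragments = 2 + 1 = 3
Fragment sizes (data): 2 * 1176 B + 456 B (last, 456 <= 1180 OK)
Total bytes sent = payload + n_frags * header = 2808 + 3*20 = 2808 + 60 = 2868 B

3, 2868


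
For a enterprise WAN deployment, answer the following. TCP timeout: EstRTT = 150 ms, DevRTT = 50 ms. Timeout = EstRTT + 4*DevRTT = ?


Given: EstRTT = 150 ms, DevRTT = 50 ms
Timeout = EstRTT + 4 * DevRTT
4 * DevRTT = 4 * 50 = 200
Timeout = 150 + 200 = 350 ms

350


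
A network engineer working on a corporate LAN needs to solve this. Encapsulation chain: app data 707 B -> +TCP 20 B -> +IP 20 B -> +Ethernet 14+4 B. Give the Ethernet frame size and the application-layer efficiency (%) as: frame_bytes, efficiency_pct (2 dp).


TCP segment = 707 + 20 = 727 B
IP packet = 727 + 20 = 747 B
Ethernet frame = 747 + 14 + 4 = 765 B
Efficiency = app / frame = 707 / 765 = 0.924183 = 92.4183% -> 92.42% (2 dp)

765, 92.42


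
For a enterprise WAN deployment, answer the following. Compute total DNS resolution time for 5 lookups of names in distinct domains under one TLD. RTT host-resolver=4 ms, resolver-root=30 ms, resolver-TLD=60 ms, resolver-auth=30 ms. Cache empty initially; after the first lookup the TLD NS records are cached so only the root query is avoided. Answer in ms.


Lookup 1 (cold cache): local + root + TLD + auth = 4 + 30 + 60 + 30 = 124 ms
Lookups 2..5 (TLD NS cached -> skip root; new domain -> still ask TLD and auth): local + TLD + auth = 4 + 60 + 30 = 94 ms each
Remaining 4 lookups: 4 * 94 = 376 ms
Total = 124 + 376 = 500 ms

500


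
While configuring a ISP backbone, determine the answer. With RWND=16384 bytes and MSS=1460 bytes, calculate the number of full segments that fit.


Given: RWND = 16384 bytes, MSS = 1460 bytes
Full segments = floor(RWND / MSS)
Full segments = floor(16384 / 1460)
Full segments = floor(11.2219) = 11

11


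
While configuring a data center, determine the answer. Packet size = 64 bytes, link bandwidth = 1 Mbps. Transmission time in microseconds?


Given: packet = 64 bytes, bandwidth = 1 Mbps
Packet in bits = 64 * 8 = 512 bits
Bandwidth = 1 * 10^6 = 1000000 bps
Time = 512 / 1000000 seconds
Time in us = 512 * 10^6 / 1000000 = 512

512


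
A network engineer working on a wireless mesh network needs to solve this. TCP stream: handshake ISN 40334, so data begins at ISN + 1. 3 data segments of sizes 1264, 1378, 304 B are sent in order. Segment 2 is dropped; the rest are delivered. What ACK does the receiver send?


SYN uses sequence number 40334; first data byte = ISN + 1 = 40335.
Segment 1: SEQ = 40335, len = 1264 B, covers [40335, 41598]
Segment 2: SEQ = 41599, len = 1378 B, covers [41599, 42976] [LOST]
Segment 3: SEQ = 42977, len = 304 B, covers [42977, 43280]
In-order data received: bytes [40335, 41598] (segments 1..1).
Segment 2 missing -> gap begins at byte 41599; later segments buffered out of order.
Cumulative ACK = next expected in-order byte = 40335 + 1264 = 41599

41599


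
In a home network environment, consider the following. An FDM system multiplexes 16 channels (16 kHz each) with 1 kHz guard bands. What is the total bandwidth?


Given: 16 channels, 16 kHz each, guard = 1 kHz
Channel bandwidth = 16 * 16 = 256 kHz
Guard bands = 15 gaps * 1 kHz = 15 kHz
Total = 256 + 15 = 271 kHz

271


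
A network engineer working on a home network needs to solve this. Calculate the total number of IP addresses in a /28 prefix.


Given: CIDR prefix /28
Host bits = 32 - 28 = 4
Total addresses = 2^4 = 16

16


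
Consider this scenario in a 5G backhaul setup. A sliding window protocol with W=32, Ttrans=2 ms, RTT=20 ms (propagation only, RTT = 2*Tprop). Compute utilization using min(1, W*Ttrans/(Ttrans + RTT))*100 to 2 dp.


Given: W = 32, Ttrans = 2 ms, RTT = 20 ms (= 2 * Tprop, Tprop = 10 ms)
Cycle time = Ttrans + RTT = 2 + 20 = 22 ms (first packet sent until its ACK returns)
W * Ttrans = 32 * 2 = 64 ms of sending per cycle
W * Ttrans / (Ttrans + RTT) = 64 / 22 = 2.909091
U = min(1, 2.909091) = 1.000000
U% = 100.00%

100.00


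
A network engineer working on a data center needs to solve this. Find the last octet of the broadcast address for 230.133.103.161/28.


Given: IP = 230.133.103.161, prefix = /28
Host bits = 32 - 28 = 4
Network last octet = 161 AND mask = 160
Host part size = 2^4 - 1 = 15
Broadcast last octet = 160 OR 15 = 175

175


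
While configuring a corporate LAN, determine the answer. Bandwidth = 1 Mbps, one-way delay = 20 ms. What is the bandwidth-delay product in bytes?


Given: bandwidth = 1 Mbps, delay = 20 ms
BDP in bits = 1 * 10^6 * 20 / 1000
BDP in bits = 20000
BDP in bytes = 20000 / 8 = 2500

2500


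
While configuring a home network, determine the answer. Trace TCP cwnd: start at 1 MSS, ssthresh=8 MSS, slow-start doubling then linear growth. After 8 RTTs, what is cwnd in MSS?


RTT 0: cwnd = 1 MSS (initial)
RTT 1: cwnd = 2 MSS (slow start, doubled)
RTT 2: cwnd = 4 MSS (slow start, doubled)
RTT 3: cwnd = 8 MSS (slow start, doubled)
RTT 4: cwnd = 9 MSS (congestion avoidance, +1)
RTT 5: cwnd = 10 MSS (congestion avoidance, +1)
RTT 6: cwnd = 11 MSS (congestion avoidance, +1)
RTT 7: cwnd = 12 MSS (congestion avoidance, +1)
RTT 8: cwnd = 13 MSS (congestion avoidance, +1)

13


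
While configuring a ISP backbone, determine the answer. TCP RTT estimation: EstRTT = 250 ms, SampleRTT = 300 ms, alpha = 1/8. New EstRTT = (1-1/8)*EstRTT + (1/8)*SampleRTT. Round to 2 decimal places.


Given: EstRTT = 250 ms, SampleRTT = 300 ms, alpha = 1/8
New EstRTT = (1 - alpha) * EstRTT + alpha * SampleRTT
(7/8) * 250 = 218.75
(1/8) * 300 = 37.5
New EstRTT = 218.75 + 37.5 = 256.25 ms -> 256.25 ms (2 dp)

256.25


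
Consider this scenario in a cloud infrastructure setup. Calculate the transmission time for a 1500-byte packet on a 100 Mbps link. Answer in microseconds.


Given: packet = 1500 bytes, bandwidth = 100 Mbps
Packet in bits = 1500 * 8 = 12000 bits
Bandwidth = 100 * 10^6 = 100000000 bps
Time = 12000 / 100000000 seconds
Time in us = 12000 * 10^6 / 100000000 = 120

120


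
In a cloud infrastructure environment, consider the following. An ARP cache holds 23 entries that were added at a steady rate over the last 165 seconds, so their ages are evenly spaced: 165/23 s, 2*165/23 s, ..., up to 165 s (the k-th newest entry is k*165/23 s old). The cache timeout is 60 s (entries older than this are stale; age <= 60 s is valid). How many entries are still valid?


Ages are k * 165/23 s for k = 1..23 (spacing = 7.1739 s).
Entry k is valid iff k * 165/23 <= 60 iff k <= 23 * 60 / 165 = 8.3636
n_valid = floor(8.3636) = 8
(n_stale = 23 - 8 = 15)

8


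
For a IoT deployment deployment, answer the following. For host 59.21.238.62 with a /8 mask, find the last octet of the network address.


Given: IP = 59.21.238.62, prefix = /8
Subnet mask = 255.0.0.0
Last octet of IP: 62
Last octet of mask: 0
Network last octet = 62 AND 0 = 0

0


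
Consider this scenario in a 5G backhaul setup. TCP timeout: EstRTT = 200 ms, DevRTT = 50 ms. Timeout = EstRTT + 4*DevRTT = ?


Given: EstRTT = 200 ms, DevRTT = 50 ms
Timeout = EstRTT + 4 * DevRTT
4 * DevRTT = 4 * 50 = 200
Timeout = 200 + 200 = 400 ms

400


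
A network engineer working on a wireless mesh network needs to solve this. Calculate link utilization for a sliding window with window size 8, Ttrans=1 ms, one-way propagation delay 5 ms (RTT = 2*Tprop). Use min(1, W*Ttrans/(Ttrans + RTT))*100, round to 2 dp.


Given: W = 8, Ttrans = 1 ms, RTT = 10 ms (= 2 * Tprop, Tprop = 5 ms)
Cycle time = Ttrans + RTT = 1 + 10 = 11 ms (first packet sent until its ACK returns)
W * Ttrans = 8 * 1 = 8 ms of sending per cycle
W * Ttrans / (Ttrans + RTT) = 8 / 11 = 0.727273
U = min(1, 0.727273) = 0.727273
U% = 72.73%

72.73


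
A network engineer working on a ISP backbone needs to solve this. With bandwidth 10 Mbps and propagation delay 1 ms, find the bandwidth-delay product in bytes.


Given: bandwidth = 10 Mbps, delay = 1 ms
BDP in bits = 10 * 10^6 * 1 / 1000
BDP in bits = 10000
BDP in bytes = 10000 / 8 = 1250

1250


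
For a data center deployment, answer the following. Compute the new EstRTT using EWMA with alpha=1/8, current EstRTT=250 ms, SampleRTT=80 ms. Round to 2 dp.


Given: EstRTT = 250 ms, SampleRTT = 80 ms, alpha = 1/8
New EstRTT = (1 - alpha) * EstRTT + alpha * SampleRTT
(7/8) * 250 = 218.75
(1/8) * 80 = 10
New EstRTT = 218.75 + 10 = 228.75 ms -> 228.75 ms (2 dp)

228.75


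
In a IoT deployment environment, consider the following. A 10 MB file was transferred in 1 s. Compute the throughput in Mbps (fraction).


Given: file = 10 MB, time = 1 s
File in Mb = 10 * 8 = 80 Mb
Throughput = 80 / 1 Mbps
Throughput = 80 Mbps

80


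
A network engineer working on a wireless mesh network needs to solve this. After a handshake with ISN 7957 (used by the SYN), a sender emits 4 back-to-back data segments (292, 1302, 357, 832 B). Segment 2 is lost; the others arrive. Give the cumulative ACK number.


SYN uses sequence number 7957; first data byte = ISN + 1 = 7958.
Segment 1: SEQ = 7958, len = 292 B, covers [7958, 8249]
Segment 2: SEQ = 8250, len = 1302 B, covers [8250, 9551] [LOST]
Segment 3: SEQ = 9552, len = 357 B, covers [9552, 9908]
Segment 4: SEQ = 9909, len = 832 B, covers [9909, 10740]
In-order data received: bytes [7958, 8249] (segments 1..1).
Segment 2 missing -> gap begins at byte 8250; later segments buffered out of order.
Cumulative ACK = next expected in-order byte = 7958 + 292 = 8250

8250


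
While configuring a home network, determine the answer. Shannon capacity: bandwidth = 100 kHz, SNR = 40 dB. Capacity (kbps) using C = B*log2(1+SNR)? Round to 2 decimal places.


Given: B = 100 kHz, SNR = 40 dB
SNR linear = 10^(40/10) = 10000
1 + SNR = 10001
log2(10001) = 13.2878566418
C = 100 * 1000 * 13.2878566418 = 1328785.6642 bps
C = 1328.785664 kbps -> 1328.79 kbps (2 dp)

1328.79


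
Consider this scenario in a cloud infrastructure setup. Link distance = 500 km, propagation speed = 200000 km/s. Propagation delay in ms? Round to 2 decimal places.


Given: distance = 500 km, speed = 200000 km/s
Delay = distance / speed = 500 / 200000 seconds
Delay in ms = 500 * 1000 / 200000
Delay = 2.5000 ms
Rounded to 2 dp = 2.50 ms

2.50


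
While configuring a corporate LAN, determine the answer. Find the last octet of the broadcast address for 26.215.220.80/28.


Given: IP = 26.215.220.80, prefix = /28
Host bits = 32 - 28 = 4
Network last octet = 80 AND mask = 80
Host part size = 2^4 - 1 = 15
Broadcast last octet = 80 OR 15 = 95

95


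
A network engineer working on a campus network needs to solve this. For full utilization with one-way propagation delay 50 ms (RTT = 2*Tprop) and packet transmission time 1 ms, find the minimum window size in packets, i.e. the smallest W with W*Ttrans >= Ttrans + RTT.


Given: Ttrans = 1 ms, RTT = 100 ms (= 2 * Tprop, Tprop = 50 ms)
Time until first ACK returns = Ttrans + RTT = 1 + 100 = 101 ms
Need W * Ttrans >= Ttrans + RTT  ->  W >= (Ttrans + RTT) / Ttrans
(Ttrans + RTT) / Ttrans = 101 / 1 = 101
W_min = ceil(101) = 101

101


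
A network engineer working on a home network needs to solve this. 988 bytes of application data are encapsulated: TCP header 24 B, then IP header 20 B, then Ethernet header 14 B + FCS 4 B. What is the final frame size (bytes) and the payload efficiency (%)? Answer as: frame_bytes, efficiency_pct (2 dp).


TCP segment = 988 + 24 = 1012 B
IP packet = 1012 + 20 = 1032 B
Ethernet frame = 1032 + 14 + 4 = 1050 B
Efficiency = app / frame = 988 / 1050 = 0.940952 = 94.0952% -> 94.10% (2 dp)

1050, 94.10


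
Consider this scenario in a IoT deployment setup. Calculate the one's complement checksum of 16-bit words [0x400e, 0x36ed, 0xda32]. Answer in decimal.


Given words: [0x400e, 0x36ed, 0xda32]
Step 1: Sum all words
Raw sum = 16398 + 14061 + 55858 = 86317
Step 2: Fold carry: (20781 + 1) = 20782
One's complement = ~20782 & 0xFFFF = 44753

44753


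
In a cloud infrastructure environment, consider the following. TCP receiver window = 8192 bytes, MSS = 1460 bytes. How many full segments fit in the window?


Given: RWND = 8192 bytes, MSS = 1460 bytes
Full segments = floor(RWND / MSS)
Full segments = floor(8192 / 1460)
Full segments = floor(5.611) = 5

5


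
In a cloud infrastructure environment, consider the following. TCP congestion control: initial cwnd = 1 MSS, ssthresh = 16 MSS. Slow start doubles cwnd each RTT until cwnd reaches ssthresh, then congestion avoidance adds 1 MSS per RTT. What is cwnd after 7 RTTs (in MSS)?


RTT 0: cwnd = 1 MSS (initial)
RTT 1: cwnd = 2 MSS (slow start, doubled)
RTT 2: cwnd = 4 MSS (slow start, doubled)
RTT 3: cwnd = 8 MSS (slow start, doubled)
RTT 4: cwnd = 16 MSS (slow start, doubled)
RTT 5: cwnd = 17 MSS (congestion avoidance, +1)
RTT 6: cwnd = 18 MSS (congestion avoidance, +1)
RTT 7: cwnd = 19 MSS (congestion avoidance, +1)

19


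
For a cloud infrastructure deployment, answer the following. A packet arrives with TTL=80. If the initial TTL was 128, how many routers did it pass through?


Given: initial TTL = 128, received TTL = 80
Hops = initial TTL - received TTL
Hops = 128 - 80 = 48

48


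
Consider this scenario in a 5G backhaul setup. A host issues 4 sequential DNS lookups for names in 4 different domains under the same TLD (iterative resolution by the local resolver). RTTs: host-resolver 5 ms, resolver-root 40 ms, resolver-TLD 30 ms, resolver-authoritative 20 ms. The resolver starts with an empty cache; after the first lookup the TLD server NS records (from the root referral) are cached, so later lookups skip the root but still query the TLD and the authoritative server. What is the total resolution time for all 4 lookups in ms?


Lookup 1 (cold cache): local + root + TLD + auth = 5 + 40 + 30 + 20 = 95 ms
Lookups 2..4 (TLD NS cached -> skip root; new domain -> still ask TLD and auth): local + TLD + auth = 5 + 30 + 20 = 55 ms each
Remaining 3 lookups: 3 * 55 = 165 ms
Total = 95 + 165 = 260 ms

260


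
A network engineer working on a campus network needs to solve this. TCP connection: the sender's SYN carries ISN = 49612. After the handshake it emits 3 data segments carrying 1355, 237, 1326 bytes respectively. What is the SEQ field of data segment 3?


The SYN occupies sequence number ISN = 49612, so the first data byte is ISN + 1 = 49613.
SEQ of data segment i = (ISN + 1) + sum of payload sizes of segments 1..i-1.
Segment 1: SEQ = 49613, payload = 1355 bytes
Segment 2: SEQ = 50968, payload = 237 bytes
Segment 3: SEQ = 51205, payload = 1326 bytes
SEQ of segment 3 = 49613 + 1355 + 237 = 51205

51205


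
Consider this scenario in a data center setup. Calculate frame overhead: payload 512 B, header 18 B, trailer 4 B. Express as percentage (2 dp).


Given: payload = 512 B, header = 18 B, trailer = 4 B
Overhead bytes = header + trailer = 18 + 4 = 22
Total frame = payload + overhead = 512 + 22 = 534
Overhead % = 22 / 534 * 100 = 4.1199% -> 4.12% (2 dp)

4.12


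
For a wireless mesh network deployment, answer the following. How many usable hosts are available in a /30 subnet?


Given: subnet mask /30
Host bits = 32 - 30 = 2
Total addresses = 2^2 = 4
Usable hosts = 4 - 2 (network + broadcast) = 2

2


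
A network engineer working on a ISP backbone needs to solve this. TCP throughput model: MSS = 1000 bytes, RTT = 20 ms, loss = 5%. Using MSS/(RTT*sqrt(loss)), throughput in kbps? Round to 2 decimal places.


Given: MSS = 1000 bytes, RTT = 20 ms, loss = 5%
RTT in seconds = 20 / 1000 = 0.02
Loss rate = 5% = 0.05
sqrt(loss) = sqrt(0.05) = 0.223606797750
Throughput (bytes/s) = 1000 / (0.02 * 0.223606797750) = 223606.7977
Throughput (kbps) = 223606.7977 * 8 / 1000 = 1788.854382 -> 1788.85 kbps (2 dp)

1788.85


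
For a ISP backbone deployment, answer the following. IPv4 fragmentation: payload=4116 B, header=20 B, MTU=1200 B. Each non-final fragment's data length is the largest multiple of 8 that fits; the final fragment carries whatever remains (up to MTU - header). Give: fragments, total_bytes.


Max data per non-final fragment = floor((MTU - header)/8)*8 = floor((1200 - 20)/8)*8 = floor(1180/8)*8 = 1176 B
Final fragment needs no 8-byte alignment: it can carry up to MTU - header = 1180 B
Non-final fragments needed = ceil((payload - 1180) / 1176) = ceil(2936/1176) = ceil(2.4966) = 3
Number of fragments = 3 + 1 = 4
Fragment sizes (data): 3 * 1176 B + 588 B (last, 588 <= 1180 OK)
Total bytes sent = payload + n_frags * header = 4116 + 4*20 = 4116 + 80 = 4196 B

4, 4196


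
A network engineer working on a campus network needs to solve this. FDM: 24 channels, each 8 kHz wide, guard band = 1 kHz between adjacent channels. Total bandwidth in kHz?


Given: 24 channels, 8 kHz each, guard = 1 kHz
Channel bandwidth = 24 * 8 = 192 kHz
Guard bands = 23 gaps * 1 kHz = 23 kHz
Total = 192 + 23 = 215 kHz

215


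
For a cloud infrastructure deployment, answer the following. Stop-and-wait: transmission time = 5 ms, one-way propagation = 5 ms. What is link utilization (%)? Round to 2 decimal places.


Given: Ttrans = 5 ms, Tprop = 5 ms
RTT = 2 * Tprop = 2 * 5 = 10 ms
U = Ttrans / (Ttrans + RTT)
U = 5 / (5 + 10)
U = 5 / 15 = 0.333333
U% = 33.33%

33.33


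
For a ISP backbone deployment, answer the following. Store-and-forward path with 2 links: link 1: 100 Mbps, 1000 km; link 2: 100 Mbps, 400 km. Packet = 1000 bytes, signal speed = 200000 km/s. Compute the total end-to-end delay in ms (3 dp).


Packet = 1000 bytes = 8000 bits. Store-and-forward: sum (t_trans + t_prop) per link.
Link 1: t_trans = 8000/(100*10^6) s = 0.0800 ms; t_prop = 1000/200000 s = 5.0000 ms; subtotal = 5.0800 ms
Link 2: t_trans = 8000/(100*10^6) s = 0.0800 ms; t_prop = 400/200000 s = 2.0000 ms; subtotal = 2.0800 ms
End-to-end = 5.0800 + 2.0800 = 7.1600 ms -> 7.160 ms (3 dp)

7.160


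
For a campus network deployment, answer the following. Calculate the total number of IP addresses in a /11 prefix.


Given: CIDR prefix /11
Host bits = 32 - 11 = 21
Total addresses = 2^21 = 2097152

2097152


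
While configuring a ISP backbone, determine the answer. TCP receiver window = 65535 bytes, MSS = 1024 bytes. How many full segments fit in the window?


Given: RWND = 65535 bytes, MSS = 1024 bytes
Full segments = floor(RWND / MSS)
Full segments = floor(65535 / 1024)
Full segments = floor(63.999) = 63

63


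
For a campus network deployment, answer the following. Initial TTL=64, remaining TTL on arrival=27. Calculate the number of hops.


Given: initial TTL = 64, received TTL = 27
Hops = initial TTL - received TTL
Hops = 64 - 27 = 37

37


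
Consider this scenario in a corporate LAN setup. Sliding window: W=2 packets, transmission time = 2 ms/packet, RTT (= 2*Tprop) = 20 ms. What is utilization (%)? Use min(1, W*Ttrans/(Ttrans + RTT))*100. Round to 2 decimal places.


Given: W = 2, Ttrans = 2 ms, RTT = 20 ms (= 2 * Tprop, Tprop = 10 ms)
Cycle time = Ttrans + RTT = 2 + 20 = 22 ms (first packet sent until its ACK returns)
W * Ttrans = 2 * 2 = 4 ms of sending per cycle
W * Ttrans / (Ttrans + RTT) = 4 / 22 = 0.181818
U = min(1, 0.181818) = 0.181818
U% = 18.18%

18.18


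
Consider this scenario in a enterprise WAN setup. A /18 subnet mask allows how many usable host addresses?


Given: subnet mask /18
Host bits = 32 - 18 = 14
Total addresses = 2^14 = 16384
Usable hosts = 16384 - 2 (network + broadcast) = 16382

16382


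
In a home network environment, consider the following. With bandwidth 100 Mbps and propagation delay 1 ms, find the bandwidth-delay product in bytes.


Given: bandwidth = 100 Mbps, delay = 1 ms
BDP in bits = 100 * 10^6 * 1 / 1000
BDP in bits = 100000
BDP in bytes = 100000 / 8 = 12500

12500


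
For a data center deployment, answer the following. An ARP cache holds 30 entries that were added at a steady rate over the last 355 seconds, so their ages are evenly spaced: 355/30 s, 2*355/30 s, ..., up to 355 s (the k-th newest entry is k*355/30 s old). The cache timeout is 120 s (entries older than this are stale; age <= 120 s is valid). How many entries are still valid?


Ages are k * 355/30 s for k = 1..30 (spacing = 11.8333 s).
Entry k is valid iff k * 355/30 <= 120 iff k <= 30 * 120 / 355 = 10.1408
n_valid = floor(10.1408) = 10
(n_stale = 30 - 10 = 20)

10


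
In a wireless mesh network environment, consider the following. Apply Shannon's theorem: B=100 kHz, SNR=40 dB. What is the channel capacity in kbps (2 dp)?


Given: B = 100 kHz, SNR = 40 dB
SNR linear = 10^(40/10) = 10000
1 + SNR = 10001
log2(10001) = 13.2878566418
C = 100 * 1000 * 13.2878566418 = 1328785.6642 bps
C = 1328.785664 kbps -> 1328.79 kbps (2 dp)

1328.79


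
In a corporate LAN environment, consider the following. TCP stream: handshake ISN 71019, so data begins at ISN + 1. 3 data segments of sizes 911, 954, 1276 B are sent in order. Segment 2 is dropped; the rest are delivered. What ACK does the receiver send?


SYN uses sequence number 71019; first data byte = ISN + 1 = 71020.
Segment 1: SEQ = 71020, len = 911 B, covers [71020, 71930]
Segment 2: SEQ = 71931, len = 954 B, covers [71931, 72884] [LOST]
Segment 3: SEQ = 72885, len = 1276 B, covers [72885, 74160]
In-order data received: bytes [71020, 71930] (segments 1..1).
Segment 2 missing -> gap begins at byte 71931; later segments buffered out of order.
Cumulative ACK = next expected in-order byte = 71020 + 911 = 71931

71931


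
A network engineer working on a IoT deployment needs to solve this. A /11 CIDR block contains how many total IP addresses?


Given: CIDR prefix /11
Host bits = 32 - 11 = 21
Total addresses = 2^21 = 2097152

2097152


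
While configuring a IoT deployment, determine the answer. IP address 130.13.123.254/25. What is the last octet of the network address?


Given: IP = 130.13.123.254, prefix = /25
Subnet mask = 255.255.255.128
Last octet of IP: 254
Last octet of mask: 128
Network last octet = 254 AND 128 = 128

128


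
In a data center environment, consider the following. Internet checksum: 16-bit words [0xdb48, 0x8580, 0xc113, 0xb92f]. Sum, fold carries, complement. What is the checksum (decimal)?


Given words: [0xdb48, 0x8580, 0xc113, 0xb92f]
Step 1: Sum all words
Raw sum = 56136 + 34176 + 49427 + 47407 = 187146
Step 2: Fold carry: (56074 + 2) = 56076
One's complement = ~56076 & 0xFFFF = 9459

9459


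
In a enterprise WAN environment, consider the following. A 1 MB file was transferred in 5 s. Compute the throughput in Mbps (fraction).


Given: file = 1 MB, time = 5 s
File in Mb = 1 * 8 = 8 Mb
Throughput = 8 / 5 Mbps
Throughput = 8/5 Mbps

8/5


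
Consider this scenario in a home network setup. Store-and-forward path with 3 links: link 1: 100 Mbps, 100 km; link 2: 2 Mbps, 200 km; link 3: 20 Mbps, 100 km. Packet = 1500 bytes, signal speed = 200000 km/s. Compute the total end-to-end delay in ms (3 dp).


Packet = 1500 bytes = 12000 bits. Store-and-forward: sum (t_trans + t_prop) per link.
Link 1: t_trans = 12000/(100*10^6) s = 0.1200 ms; t_prop = 100/200000 s = 0.5000 ms; subtotal = 0.6200 ms
Link 2: t_trans = 12000/(2*10^6) s = 6.0000 ms; t_prop = 200/200000 s = 1.0000 ms; subtotal = 7.0000 ms
Link 3: t_trans = 12000/(20*10^6) s = 0.6000 ms; t_prop = 100/200000 s = 0.5000 ms; subtotal = 1.1000 ms
End-to-end = 0.6200 + 7.0000 + 1.1000 = 8.7200 ms -> 8.720 ms (3 dp)

8.720


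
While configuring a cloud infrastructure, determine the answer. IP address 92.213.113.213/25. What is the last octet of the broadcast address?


Given: IP = 92.213.113.213, prefix = /25
Host bits = 32 - 25 = 7
Network last octet = 213 AND mask = 128
Host part size = 2^7 - 1 = 127
Broadcast last octet = 128 OR 127 = 255

255


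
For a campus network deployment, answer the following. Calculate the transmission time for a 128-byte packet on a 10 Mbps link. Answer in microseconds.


Given: packet = 128 bytes, bandwidth = 10 Mbps
Packet in bits = 128 * 8 = 1024 bits
Bandwidth = 10 * 10^6 = 10000000 bps
Time = 1024 / 10000000 seconds
Time in us = 1024 * 10^6 / 10000000 = 102.4

102.4


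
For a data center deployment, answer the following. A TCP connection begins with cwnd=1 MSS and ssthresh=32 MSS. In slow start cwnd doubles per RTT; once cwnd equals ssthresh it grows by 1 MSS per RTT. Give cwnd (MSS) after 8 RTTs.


RTT 0: cwnd = 1 MSS (initial)
RTT 1: cwnd = 2 MSS (slow start, doubled)
RTT 2: cwnd = 4 MSS (slow start, doubled)
RTT 3: cwnd = 8 MSS (slow start, doubled)
RTT 4: cwnd = 16 MSS (slow start, doubled)
RTT 5: cwnd = 32 MSS (slow start, doubled)
RTT 6: cwnd = 33 MSS (congestion avoidance, +1)
RTT 7: cwnd = 34 MSS (congestion avoidance, +1)
RTT 8: cwnd = 35 MSS (congestion avoidance, +1)

35


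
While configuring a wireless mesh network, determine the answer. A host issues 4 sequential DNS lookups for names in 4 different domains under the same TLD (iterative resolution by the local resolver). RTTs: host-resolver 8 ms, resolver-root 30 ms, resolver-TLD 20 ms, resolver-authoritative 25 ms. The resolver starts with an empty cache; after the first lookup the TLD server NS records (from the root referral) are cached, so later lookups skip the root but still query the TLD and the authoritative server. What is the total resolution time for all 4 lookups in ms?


Lookup 1 (cold cache): local + root + TLD + auth = 8 + 30 + 20 + 25 = 83 ms
Lookups 2..4 (TLD NS cached -> skip root; new domain -> still ask TLD and auth): local + TLD + auth = 8 + 20 + 25 = 53 ms each
Remaining 3 lookups: 3 * 53 = 159 ms
Total = 83 + 159 = 242 ms

242


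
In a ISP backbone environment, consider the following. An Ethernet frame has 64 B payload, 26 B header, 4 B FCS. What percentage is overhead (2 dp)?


Given: payload = 64 B, header = 26 B, trailer = 4 B
Overhead bytes = header + trailer = 26 + 4 = 30
Total frame = payload + overhead = 64 + 30 = 94
Overhead % = 30 / 94 * 100 = 31.9149% -> 31.91% (2 dp)

31.91


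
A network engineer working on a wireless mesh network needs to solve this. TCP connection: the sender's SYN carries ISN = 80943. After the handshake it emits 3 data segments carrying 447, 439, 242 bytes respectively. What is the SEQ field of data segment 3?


The SYN occupies sequence number ISN = 80943, so the first data byte is ISN + 1 = 80944.
SEQ of data segment i = (ISN + 1) + sum of payload sizes of segments 1..i-1.
Segment 1: SEQ = 80944, payload = 447 bytes
Segment 2: SEQ = 81391, payload = 439 bytes
Segment 3: SEQ = 81830, payload = 242 bytes
SEQ of segment 3 = 80944 + 447 + 439 = 81830

81830


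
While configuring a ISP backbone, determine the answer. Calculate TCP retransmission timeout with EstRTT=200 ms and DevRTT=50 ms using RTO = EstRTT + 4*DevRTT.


Given: EstRTT = 200 ms, DevRTT = 50 ms
Timeout = EstRTT + 4 * DevRTT
4 * DevRTT = 4 * 50 = 200
Timeout = 200 + 200 = 400 ms

400


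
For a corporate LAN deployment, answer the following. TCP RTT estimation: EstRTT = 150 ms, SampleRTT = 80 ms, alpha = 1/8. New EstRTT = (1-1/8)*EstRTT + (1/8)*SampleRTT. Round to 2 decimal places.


Given: EstRTT = 150 ms, SampleRTT = 80 ms, alpha = 1/8
New EstRTT = (1 - alpha) * EstRTT + alpha * SampleRTT
(7/8) * 150 = 131.25
(1/8) * 80 = 10
New EstRTT = 131.25 + 10 = 141.25 ms -> 141.25 ms (2 dp)

141.25


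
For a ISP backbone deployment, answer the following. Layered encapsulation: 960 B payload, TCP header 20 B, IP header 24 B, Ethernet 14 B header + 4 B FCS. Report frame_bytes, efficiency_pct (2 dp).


TCP segment = 960 + 20 = 980 B
IP packet = 980 + 24 = 1004 B
Ethernet frame = 1004 + 14 + 4 = 1022 B
Efficiency = app / frame = 960 / 1022 = 0.939335 = 93.9335% -> 93.93% (2 dp)

1022, 93.93


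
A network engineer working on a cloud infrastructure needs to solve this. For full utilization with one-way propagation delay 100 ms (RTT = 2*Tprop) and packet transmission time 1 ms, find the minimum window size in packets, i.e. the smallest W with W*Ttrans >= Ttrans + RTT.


Given: Ttrans = 1 ms, RTT = 200 ms (= 2 * Tprop, Tprop = 100 ms)
Time until first ACK returns = Ttrans + RTT = 1 + 200 = 201 ms
Need W * Ttrans >= Ttrans + RTT  ->  W >= (Ttrans + RTT) / Ttrans
(Ttrans + RTT) / Ttrans = 201 / 1 = 201
W_min = ceil(201) = 201

201


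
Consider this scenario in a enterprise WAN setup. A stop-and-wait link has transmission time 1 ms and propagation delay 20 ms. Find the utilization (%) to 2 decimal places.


Given: Ttrans = 1 ms, Tprop = 20 ms
RTT = 2 * Tprop = 2 * 20 = 40 ms
U = Ttrans / (Ttrans + RTT)
U = 1 / (1 + 40)
U = 1 / 41 = 0.02439
U% = 2.44%

2.44


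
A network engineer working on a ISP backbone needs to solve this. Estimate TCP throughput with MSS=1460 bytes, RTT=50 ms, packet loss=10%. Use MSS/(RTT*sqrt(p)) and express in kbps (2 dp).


Given: MSS = 1460 bytes, RTT = 50 ms, loss = 10%
RTT in seconds = 50 / 1000 = 0.05
Loss rate = 10% = 0.1
sqrt(loss) = sqrt(0.1) = 0.316227766017
Throughput (bytes/s) = 1460 / (0.05 * 0.316227766017) = 92338.5077
Throughput (kbps) = 92338.5077 * 8 / 1000 = 738.708061 -> 738.71 kbps (2 dp)

738.71


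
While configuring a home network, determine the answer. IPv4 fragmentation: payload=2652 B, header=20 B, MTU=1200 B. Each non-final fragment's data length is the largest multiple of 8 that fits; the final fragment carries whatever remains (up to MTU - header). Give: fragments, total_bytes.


Max data per non-final fragment = floor((MTU - header)/8)*8 = floor((1200 - 20)/8)*8 = floor(1180/8)*8 = 1176 B
Final fragment needs no 8-byte alignment: it can carry up to MTU - header = 1180 B
Non-final fragments needed = ceil((payload - 1180) / 1176) = ceil(1472/1176) = ceil(1.2517) = 2
Number of fragments = 2 + 1 = 3
Fragment sizes (data): 2 * 1176 B + 300 B (last, 300 <= 1180 OK)
Total bytes sent = payload + n_frags * header = 2652 + 3*20 = 2652 + 60 = 2712 B

3, 2712


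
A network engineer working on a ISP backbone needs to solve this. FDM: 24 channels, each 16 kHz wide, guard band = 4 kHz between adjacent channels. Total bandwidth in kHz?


Given: 24 channels, 16 kHz each, guard = 4 kHz
Channel bandwidth = 24 * 16 = 384 kHz
Guard bands = 23 gaps * 4 kHz = 92 kHz
Total = 384 + 92 = 476 kHz

476


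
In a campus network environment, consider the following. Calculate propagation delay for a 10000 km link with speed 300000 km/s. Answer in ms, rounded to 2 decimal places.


Given: distance = 10000 km, speed = 300000 km/s
Delay = distance / speed = 10000 / 300000 seconds
Delay in ms = 10000 * 1000 / 300000
Delay = 33.3333 ms
Rounded to 2 dp = 33.33 ms

33.33


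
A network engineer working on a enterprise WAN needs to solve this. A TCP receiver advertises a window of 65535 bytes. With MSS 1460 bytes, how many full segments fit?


Given: RWND = 65535 bytes, MSS = 1460 bytes
Full segments = floor(RWND / MSS)
Full segments = floor(65535 / 1460)
Full segments = floor(44.887) = 44

44


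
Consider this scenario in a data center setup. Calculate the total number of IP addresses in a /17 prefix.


Given: CIDR prefix /17
Host bits = 32 - 17 = 15
Total addresses = 2^15 = 32768

32768


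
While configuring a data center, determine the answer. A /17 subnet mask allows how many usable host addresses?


Given: subnet mask /17
Host bits = 32 - 17 = 15
Total addresses = 2^15 = 32768
Usable hosts = 32768 - 2 (network + broadcast) = 32766

32766


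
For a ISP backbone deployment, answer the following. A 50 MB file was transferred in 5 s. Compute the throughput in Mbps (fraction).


Given: file = 50 MB, time = 5 s
File in Mb = 50 * 8 = 400 Mb
Throughput = 400 / 5 Mbps
Throughput = 80 Mbps

80


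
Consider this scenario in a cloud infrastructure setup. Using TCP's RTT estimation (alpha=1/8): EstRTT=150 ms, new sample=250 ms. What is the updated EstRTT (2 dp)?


Given: EstRTT = 150 ms, SampleRTT = 250 ms, alpha = 1/8
New EstRTT = (1 - alpha) * EstRTT + alpha * SampleRTT
(7/8) * 150 = 131.25
(1/8) * 250 = 31.25
New EstRTT = 131.25 + 31.25 = 162.5 ms -> 162.50 ms (2 dp)

162.50


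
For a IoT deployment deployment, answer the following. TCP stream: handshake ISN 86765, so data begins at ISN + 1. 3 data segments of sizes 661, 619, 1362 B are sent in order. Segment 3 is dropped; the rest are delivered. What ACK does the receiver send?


SYN uses sequence number 86765; first data byte = ISN + 1 = 86766.
Segment 1: SEQ = 86766, len = 661 B, covers [86766, 87426]
Segment 2: SEQ = 87427, len = 619 B, covers [87427, 88045]
Segment 3: SEQ = 88046, len = 1362 B, covers [88046, 89407] [LOST]
In-order data received: bytes [86766, 88045] (segments 1..2).
Segment 3 missing -> gap begins at byte 88046.
Cumulative ACK = next expected in-order byte = 86766 + 661 + 619 = 88046

88046


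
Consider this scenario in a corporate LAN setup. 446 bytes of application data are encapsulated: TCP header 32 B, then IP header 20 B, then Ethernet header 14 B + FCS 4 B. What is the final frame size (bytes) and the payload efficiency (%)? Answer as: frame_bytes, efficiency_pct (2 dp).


TCP segment = 446 + 32 = 478 B
IP packet = 478 + 20 = 498 B
Ethernet frame = 498 + 14 + 4 = 516 B
Efficiency = app / frame = 446 / 516 = 0.864341 = 86.4341% -> 86.43% (2 dp)

516, 86.43


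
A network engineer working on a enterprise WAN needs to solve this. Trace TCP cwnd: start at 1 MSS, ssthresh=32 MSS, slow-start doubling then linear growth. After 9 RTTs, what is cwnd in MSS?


RTT 0: cwnd = 1 MSS (initial)
RTT 1: cwnd = 2 MSS (slow start, doubled)
RTT 2: cwnd = 4 MSS (slow start, doubled)
RTT 3: cwnd = 8 MSS (slow start, doubled)
RTT 4: cwnd = 16 MSS (slow start, doubled)
RTT 5: cwnd = 32 MSS (slow start, doubled)
RTT 6: cwnd = 33 MSS (congestion avoidance, +1)
RTT 7: cwnd = 34 MSS (congestion avoidance, +1)
RTT 8: cwnd = 35 MSS (congestion avoidance, +1)
RTT 9: cwnd = 36 MSS (congestion avoidance, +1)

36


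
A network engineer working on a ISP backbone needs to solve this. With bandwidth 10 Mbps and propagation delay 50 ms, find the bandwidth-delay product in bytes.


Given: bandwidth = 10 Mbps, delay = 50 ms
BDP in bits = 10 * 10^6 * 50 / 1000
BDP in bits = 500000
BDP in bytes = 500000 / 8 = 62500

62500


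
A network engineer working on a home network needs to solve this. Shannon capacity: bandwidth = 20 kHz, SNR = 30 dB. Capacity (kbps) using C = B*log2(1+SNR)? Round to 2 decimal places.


Given: B = 20 kHz, SNR = 30 dB
SNR linear = 10^(30/10) = 1000
1 + SNR = 1001
log2(1001) = 9.9672262588
C = 20 * 1000 * 9.9672262588 = 199344.5252 bps
C = 199.344525 kbps -> 199.34 kbps (2 dp)

199.34


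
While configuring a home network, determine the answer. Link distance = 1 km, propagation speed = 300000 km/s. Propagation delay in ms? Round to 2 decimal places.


Given: distance = 1 km, speed = 300000 km/s
Delay = distance / speed = 1 / 300000 seconds
Delay in ms = 1 * 1000 / 300000
Delay = 0.0033 ms
Rounded to 2 dp = 0.00 ms

0.00


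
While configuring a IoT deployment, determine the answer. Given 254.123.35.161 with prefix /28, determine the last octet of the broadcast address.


Given: IP = 254.123.35.161, prefix = /28
Host bits = 32 - 28 = 4
Network last octet = 161 AND mask = 160
Host part size = 2^4 - 1 = 15
Broadcast last octet = 160 OR 15 = 175

175


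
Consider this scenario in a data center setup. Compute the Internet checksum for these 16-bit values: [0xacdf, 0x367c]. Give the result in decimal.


Given words: [0xacdf, 0x367c]
Step 1: Sum all words
Raw sum = 44255 + 13948 = 58203
One's complement = ~58203 & 0xFFFF = 7332

7332


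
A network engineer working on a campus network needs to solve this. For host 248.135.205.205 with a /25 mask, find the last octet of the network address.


Given: IP = 248.135.205.205, prefix = /25
Subnet mask = 255.255.255.128
Last octet of IP: 205
Last octet of mask: 128
Network last octet = 205 AND 128 = 128

128


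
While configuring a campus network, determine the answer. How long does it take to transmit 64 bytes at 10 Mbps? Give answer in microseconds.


Given: packet = 64 bytes, bandwidth = 10 Mbps
Packet in bits = 64 * 8 = 512 bits
Bandwidth = 10 * 10^6 = 10000000 bps
Time = 512 / 10000000 seconds
Time in us = 512 * 10^6 / 10000000 = 51.2

51.2


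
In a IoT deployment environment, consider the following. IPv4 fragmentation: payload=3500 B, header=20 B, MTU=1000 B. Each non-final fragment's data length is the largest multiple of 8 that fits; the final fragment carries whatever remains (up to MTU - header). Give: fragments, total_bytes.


Max data per non-final fragment = floor((MTU - header)/8)*8 = floor((1000 - 20)/8)*8 = floor(980/8)*8 = 976 B
Final fragment needs no 8-byte alignment: it can carry up to MTU - header = 980 B
Non-final fragments needed = ceil((payload - 980) / 976) = ceil(2520/976) = ceil(2.5820) = 3
Number of fragments = 3 + 1 = 4
Fragment sizes (data): 3 * 976 B + 572 B (last, 572 <= 980 OK)
Total bytes sent = payload + n_frags * header = 3500 + 4*20 = 3500 + 80 = 3580 B

4, 3580
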